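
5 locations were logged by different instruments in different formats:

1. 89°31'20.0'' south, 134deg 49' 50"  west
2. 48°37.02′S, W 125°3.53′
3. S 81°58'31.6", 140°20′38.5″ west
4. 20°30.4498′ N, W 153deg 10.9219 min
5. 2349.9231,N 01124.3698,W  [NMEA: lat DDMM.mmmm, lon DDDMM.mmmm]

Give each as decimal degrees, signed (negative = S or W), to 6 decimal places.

1. -89.522222, -134.830556
2. -48.617000, -125.058833
3. -81.975444, -140.344028
4. 20.507497, -153.182032
5. 23.832052, -11.406163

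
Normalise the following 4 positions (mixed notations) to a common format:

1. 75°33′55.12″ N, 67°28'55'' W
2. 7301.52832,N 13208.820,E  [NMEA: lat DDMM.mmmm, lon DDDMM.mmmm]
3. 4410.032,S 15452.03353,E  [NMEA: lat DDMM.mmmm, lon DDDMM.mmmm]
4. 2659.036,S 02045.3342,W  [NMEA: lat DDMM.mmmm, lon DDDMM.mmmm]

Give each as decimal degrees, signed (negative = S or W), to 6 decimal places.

Point 1:
  φ: 75 + 33/60 + 55.12/3600 = 75.5653111
  N → positive
  Longitude: 67° + 28/60 + 55/3600 = 67 + 0.466667 + 0.015278 = 67.4819444
  W → negative
Point 2:
  Latitude: split at 2 digits → 73° and 1.52832′; 73 + 1.52832/60 = 73.0254720
  N ⇒ keep positive
  Longitude: degrees = first 3 digits = 132, minutes = 8.82; 132 + 8.82/60 = 132.1470000
  E ⇒ keep positive
Point 3:
  Lat: degrees = first 2 digits = 44, minutes = 10.032; 44 + 10.032/60 = 44.1672000
  S → negative
  Lon: degrees = first 3 digits = 154, minutes = 52.03353; 154 + 52.03353/60 = 154.8672255
  E → positive
Point 4:
  φ: degrees = first 2 digits = 26, minutes = 59.036; 26 + 59.036/60 = 26.9839333
  S → negative
  Lon: degrees = first 3 digits = 20, minutes = 45.3342; 20 + 45.3342/60 = 20.7555700
  W ⇒ negate

1. 75.565311, -67.481944
2. 73.025472, 132.147000
3. -44.167200, 154.867226
4. -26.983933, -20.755570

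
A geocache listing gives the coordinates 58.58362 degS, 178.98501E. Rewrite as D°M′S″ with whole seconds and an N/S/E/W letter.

58°35′1″ S, 178°59′6″ E

Latitude: 0.583620 × 60 = 35.01720′ → 35′, remainder × 60 = 1.03″
λ: 0.985010 × 60 = 59.10060′ → 59′, remainder × 60 = 6.04″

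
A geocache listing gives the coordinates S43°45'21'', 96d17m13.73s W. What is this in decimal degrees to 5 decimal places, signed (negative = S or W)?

φ: 43° + 45/60 + 21/3600 = 43 + 0.750000 + 0.005833 = 43.755833
S → negative
λ: 96° + 17/60 + 13.73/3600 = 96 + 0.283333 + 0.003814 = 96.287147
hemisphere W, so the sign is −

-43.75583, -96.28715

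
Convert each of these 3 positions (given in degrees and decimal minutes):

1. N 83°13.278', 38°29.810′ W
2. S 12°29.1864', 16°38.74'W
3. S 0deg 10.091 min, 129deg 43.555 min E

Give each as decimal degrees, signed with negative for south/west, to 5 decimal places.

1. 83.22130, -38.49683
2. -12.48644, -16.64567
3. -0.16818, 129.72592

Point 1:
  Lat: 13.278′ = 0.221300°; total 83.221300
  N → positive
  Lon: 38 + 29.81/60 = 38.496833
  W ⇒ negate
Point 2:
  φ: 12 + 29.1864/60 = 12.486440
  S ⇒ negate
  Lon: 16 + 38.74/60 = 16.645667
  W ⇒ negate
Point 3:
  Latitude: 10.091′ = 0.168183°; total 0.168183
  hemisphere S, so the sign is −
  Lon: 129 + 43.555/60 = 129.725917
  E ⇒ keep positive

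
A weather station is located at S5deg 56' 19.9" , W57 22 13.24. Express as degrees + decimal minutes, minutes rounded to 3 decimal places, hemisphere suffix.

φ: 56 + 19.9/60 = 56.33167′
Lon: 22 + 13.24/60 = 22.22067′

5° 56.332′ S, 57° 22.221′ W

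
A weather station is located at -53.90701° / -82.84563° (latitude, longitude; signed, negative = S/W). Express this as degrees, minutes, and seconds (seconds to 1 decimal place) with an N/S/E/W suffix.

53°54′25.2″ S, 82°50′44.3″ W

Latitude is negative → S; |value| = 53.907010
φ: 0.907010° → 54.42060′; 0.42060 × 60 = 25.236″
Longitude is negative → W; |value| = 82.845630
Lon: whole degrees 82; 50.73780′ → 50′ and 44.268″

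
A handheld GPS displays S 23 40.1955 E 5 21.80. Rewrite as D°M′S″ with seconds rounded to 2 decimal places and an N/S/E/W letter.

φ: 40.19550′ → 40′ and 0.19550 × 60 = 11.7300″
Longitude: fractional minutes 0.80000 × 60 = 48.0000″

23°40′11.73″ S, 5°21′48.00″ E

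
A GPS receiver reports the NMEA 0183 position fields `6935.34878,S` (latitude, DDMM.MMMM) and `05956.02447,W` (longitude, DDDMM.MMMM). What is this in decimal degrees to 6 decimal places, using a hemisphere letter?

Latitude: degrees = first 2 digits = 69, minutes = 35.34878; 69 + 35.34878/60 = 69.5891463
λ: split at 3 digits → 059° and 56.02447′; 59 + 56.02447/60 = 59.9337412

69.589146° S, 59.933741° W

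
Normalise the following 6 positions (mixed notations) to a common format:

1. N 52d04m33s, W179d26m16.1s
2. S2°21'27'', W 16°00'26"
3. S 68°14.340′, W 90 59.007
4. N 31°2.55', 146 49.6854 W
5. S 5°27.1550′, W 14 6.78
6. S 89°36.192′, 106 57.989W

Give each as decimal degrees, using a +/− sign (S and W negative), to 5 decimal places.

1. 52.07583, -179.43781
2. -2.35750, -16.00722
3. -68.23900, -90.98345
4. 31.04250, -146.82809
5. -5.45258, -14.11300
6. -89.60320, -106.96648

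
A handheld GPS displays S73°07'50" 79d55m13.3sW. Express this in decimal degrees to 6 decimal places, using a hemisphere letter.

φ: 73° + 7/60 + 50/3600 = 73 + 0.116667 + 0.013889 = 73.1305556
λ: 79 + 55/60 + 13.3/3600 = 79.9203611

73.130556° S, 79.920361° W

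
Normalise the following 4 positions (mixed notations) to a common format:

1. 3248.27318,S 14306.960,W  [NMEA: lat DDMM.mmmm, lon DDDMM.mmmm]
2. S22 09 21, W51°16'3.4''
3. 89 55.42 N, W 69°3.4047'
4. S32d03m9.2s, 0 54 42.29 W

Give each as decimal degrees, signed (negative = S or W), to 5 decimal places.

1. -32.80455, -143.11600
2. -22.15583, -51.26761
3. 89.92367, -69.05675
4. -32.05256, -0.91175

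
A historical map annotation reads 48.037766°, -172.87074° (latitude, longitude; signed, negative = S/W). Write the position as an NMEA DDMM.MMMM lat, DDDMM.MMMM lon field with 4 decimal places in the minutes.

4802.2660,N / 17252.2444,W

Lat: minutes = (48.037766 − 48) × 60 = 2.265960
Longitude is negative → W; |value| = 172.870740
Lon: fractional part 0.870740 → 52.244400 minutes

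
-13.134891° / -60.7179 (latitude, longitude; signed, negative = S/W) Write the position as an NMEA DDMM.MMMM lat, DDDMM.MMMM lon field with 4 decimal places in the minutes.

Latitude is negative → S; |value| = 13.134891
φ: 13° + 0.134891 × 60 = 13° 8.093460′
Longitude is negative → W; |value| = 60.717900
Lon: 60° + 0.717900 × 60 = 60° 43.074000′

1308.0935,S / 06043.0740,W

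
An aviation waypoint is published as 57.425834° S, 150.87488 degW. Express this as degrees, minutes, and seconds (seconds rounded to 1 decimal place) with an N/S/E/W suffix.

57°25′33.0″ S, 150°52′29.6″ W

Lat: 0.425834° → 25.55004′; 0.55004 × 60 = 33.002″
Lon: 0.874880 × 60 = 52.49280′ → 52′, remainder × 60 = 29.568″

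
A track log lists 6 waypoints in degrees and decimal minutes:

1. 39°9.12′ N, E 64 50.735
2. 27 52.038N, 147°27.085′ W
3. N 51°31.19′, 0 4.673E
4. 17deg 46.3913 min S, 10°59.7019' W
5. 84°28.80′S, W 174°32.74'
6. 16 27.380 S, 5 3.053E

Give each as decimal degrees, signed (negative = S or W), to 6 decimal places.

1. 39.152000, 64.845583
2. 27.867300, -147.451417
3. 51.519833, 0.077883
4. -17.773188, -10.995032
5. -84.480000, -174.545667
6. -16.456333, 5.050883

Point 1:
  Latitude: 39 + 9.12/60 = 39.1520000
  N ⇒ keep positive
  Longitude: 50.735′ = 0.845583°; total 64.8455833
  E → positive
Point 2:
  Latitude: 27 + 52.038/60 = 27.8673000
  N → positive
  Lon: 147 + 27.085/60 = 147.4514167
  W ⇒ negate
Point 3:
  Latitude: 51 + 31.19/60 = 51.5198333
  N → positive
  Longitude: 4.673′ = 0.077883°; total 0.0778833
  E → positive
Point 4:
  φ: 46.3913′ = 0.773188°; total 17.7731883
  S ⇒ negate
  Longitude: 10 + 59.7019/60 = 10.9950317
  W → negative
Point 5:
  Lat: 84 + 28.8/60 = 84.4800000
  S ⇒ negate
  Lon: 32.74′ = 0.545667°; total 174.5456667
  W → negative
Point 6:
  φ: 16 + 27.38/60 = 16.4563333
  hemisphere S, so the sign is −
  λ: 3.053′ = 0.050883°; total 5.0508833
  E → positive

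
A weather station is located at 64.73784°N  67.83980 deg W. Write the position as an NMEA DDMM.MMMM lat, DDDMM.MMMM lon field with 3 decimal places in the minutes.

6444.270,N / 06750.388,W

φ: fractional part 0.737840 → 44.27040 minutes
Lon: 67° + 0.839800 × 60 = 67° 50.38800′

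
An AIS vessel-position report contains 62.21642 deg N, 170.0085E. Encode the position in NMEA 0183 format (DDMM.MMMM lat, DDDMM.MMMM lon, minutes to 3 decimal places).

Latitude: fractional part 0.216420 → 12.98520 minutes
Longitude: minutes = (170.008500 − 170) × 60 = 0.51000

6212.985,N / 17000.510,E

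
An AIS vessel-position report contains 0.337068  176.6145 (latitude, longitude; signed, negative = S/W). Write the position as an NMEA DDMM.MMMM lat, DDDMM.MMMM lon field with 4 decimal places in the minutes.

0020.2241,N / 17636.8700,E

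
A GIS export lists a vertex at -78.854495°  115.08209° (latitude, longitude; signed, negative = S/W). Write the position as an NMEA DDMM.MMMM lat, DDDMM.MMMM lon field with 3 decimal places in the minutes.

7851.270,S / 11504.925,E

Latitude is negative → S; |value| = 78.854495
Lat: minutes = (78.854495 − 78) × 60 = 51.26970
λ: fractional part 0.082090 → 4.92540 minutes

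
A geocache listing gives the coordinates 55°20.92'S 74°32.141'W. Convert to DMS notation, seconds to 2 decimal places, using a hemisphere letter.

Lat: 20.92000′ → 20′ and 0.92000 × 60 = 55.2000″
Longitude: fractional minutes 0.14100 × 60 = 8.4600″

55°20′55.20″ S, 74°32′8.46″ W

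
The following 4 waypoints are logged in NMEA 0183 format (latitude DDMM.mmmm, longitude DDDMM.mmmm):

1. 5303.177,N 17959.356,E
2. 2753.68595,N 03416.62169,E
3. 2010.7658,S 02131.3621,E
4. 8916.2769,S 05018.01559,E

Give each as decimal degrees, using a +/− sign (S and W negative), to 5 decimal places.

Point 1:
  φ: degrees = first 2 digits = 53, minutes = 3.177; 53 + 3.177/60 = 53.052950
  N ⇒ keep positive
  Longitude: split at 3 digits → 179° and 59.356′; 179 + 59.356/60 = 179.989267
  E → positive
Point 2:
  Latitude: degrees = first 2 digits = 27, minutes = 53.68595; 27 + 53.68595/60 = 27.894766
  N ⇒ keep positive
  Lon: degrees = first 3 digits = 34, minutes = 16.62169; 34 + 16.62169/60 = 34.277028
  E → positive
Point 3:
  Latitude: split at 2 digits → 20° and 10.7658′; 20 + 10.7658/60 = 20.179430
  hemisphere S, so the sign is −
  Lon: split at 3 digits → 021° and 31.3621′; 21 + 31.3621/60 = 21.522702
  E → positive
Point 4:
  φ: degrees = first 2 digits = 89, minutes = 16.2769; 89 + 16.2769/60 = 89.271282
  S ⇒ negate
  λ: degrees = first 3 digits = 50, minutes = 18.01559; 50 + 18.01559/60 = 50.300260
  E ⇒ keep positive

1. 53.05295, 179.98927
2. 27.89477, 34.27703
3. -20.17943, 21.52270
4. -89.27128, 50.30026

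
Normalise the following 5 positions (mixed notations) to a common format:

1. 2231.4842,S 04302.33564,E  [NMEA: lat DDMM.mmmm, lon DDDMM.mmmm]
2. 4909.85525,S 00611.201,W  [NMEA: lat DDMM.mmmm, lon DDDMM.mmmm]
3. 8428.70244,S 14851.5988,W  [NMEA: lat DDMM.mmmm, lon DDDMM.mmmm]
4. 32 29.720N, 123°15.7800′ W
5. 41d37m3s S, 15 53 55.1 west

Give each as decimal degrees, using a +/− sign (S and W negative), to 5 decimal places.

Point 1:
  Lat: split at 2 digits → 22° and 31.4842′; 22 + 31.4842/60 = 22.524737
  hemisphere S, so the sign is −
  Longitude: degrees = first 3 digits = 43, minutes = 2.33564; 43 + 2.33564/60 = 43.038927
  E → positive
Point 2:
  Latitude: degrees = first 2 digits = 49, minutes = 9.85525; 49 + 9.85525/60 = 49.164254
  S → negative
  Longitude: split at 3 digits → 006° and 11.201′; 6 + 11.201/60 = 6.186683
  W ⇒ negate
Point 3:
  Lat: split at 2 digits → 84° and 28.70244′; 84 + 28.70244/60 = 84.478374
  S → negative
  Longitude: degrees = first 3 digits = 148, minutes = 51.5988; 148 + 51.5988/60 = 148.859980
  W → negative
Point 4:
  φ: 32 + 29.72/60 = 32.495333
  N ⇒ keep positive
  Lon: 15.78′ = 0.263000°; total 123.263000
  hemisphere W, so the sign is −
Point 5:
  Lat: 37′ + 3″ = 37.05000′; 41 + 37.05000/60 = 41.617500
  S ⇒ negate
  λ: 15° + 53/60 + 55.1/3600 = 15 + 0.883333 + 0.015306 = 15.898639
  W → negative

1. -22.52474, 43.03893
2. -49.16425, -6.18668
3. -84.47837, -148.85998
4. 32.49533, -123.26300
5. -41.61750, -15.89864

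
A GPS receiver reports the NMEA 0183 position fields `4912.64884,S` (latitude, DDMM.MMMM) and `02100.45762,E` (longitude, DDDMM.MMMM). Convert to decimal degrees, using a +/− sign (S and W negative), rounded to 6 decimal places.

-49.210814, 21.007627

φ: split at 2 digits → 49° and 12.64884′; 49 + 12.64884/60 = 49.2108140
S → negative
Longitude: split at 3 digits → 021° and 0.45762′; 21 + 0.45762/60 = 21.0076270
E → positive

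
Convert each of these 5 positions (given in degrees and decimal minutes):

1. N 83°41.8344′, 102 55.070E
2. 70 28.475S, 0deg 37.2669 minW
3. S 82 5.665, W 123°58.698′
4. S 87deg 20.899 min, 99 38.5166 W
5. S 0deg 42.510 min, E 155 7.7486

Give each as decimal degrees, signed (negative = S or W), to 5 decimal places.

Point 1:
  φ: 83 + 41.8344/60 = 83.697240
  N ⇒ keep positive
  Longitude: 102 + 55.07/60 = 102.917833
  E → positive
Point 2:
  Latitude: 70 + 28.475/60 = 70.474583
  S ⇒ negate
  Lon: 0 + 37.2669/60 = 0.621115
  hemisphere W, so the sign is −
Point 3:
  φ: 5.665′ = 0.094417°; total 82.094417
  S → negative
  λ: 123 + 58.698/60 = 123.978300
  W ⇒ negate
Point 4:
  Latitude: 87 + 20.899/60 = 87.348317
  S ⇒ negate
  Lon: 99 + 38.5166/60 = 99.641943
  hemisphere W, so the sign is −
Point 5:
  Lat: 0 + 42.51/60 = 0.708500
  S → negative
  Longitude: 155 + 7.7486/60 = 155.129143
  E → positive

1. 83.69724, 102.91783
2. -70.47458, -0.62112
3. -82.09442, -123.97830
4. -87.34832, -99.64194
5. -0.70850, 155.12914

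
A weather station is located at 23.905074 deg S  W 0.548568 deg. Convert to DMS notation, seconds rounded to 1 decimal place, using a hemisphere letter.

23°54′18.3″ S, 0°32′54.8″ W

φ: 0.905074° → 54.30444′; 0.30444 × 60 = 18.266″
Lon: 0.548568° → 32.91408′; 0.91408 × 60 = 54.845″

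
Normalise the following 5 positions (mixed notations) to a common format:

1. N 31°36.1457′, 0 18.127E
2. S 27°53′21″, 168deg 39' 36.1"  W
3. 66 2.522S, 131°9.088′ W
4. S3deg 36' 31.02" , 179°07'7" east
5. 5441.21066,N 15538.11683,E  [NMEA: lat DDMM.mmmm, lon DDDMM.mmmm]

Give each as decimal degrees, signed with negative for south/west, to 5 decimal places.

Point 1:
  Lat: 36.1457′ = 0.602428°; total 31.602428
  N → positive
  Longitude: 18.127′ = 0.302117°; total 0.302117
  E → positive
Point 2:
  Lat: 53′ + 21″ = 53.35000′; 27 + 53.35000/60 = 27.889167
  S ⇒ negate
  Lon: 168 + 39/60 + 36.1/3600 = 168.660028
  W → negative
Point 3:
  φ: 66 + 2.522/60 = 66.042033
  S → negative
  Longitude: 131 + 9.088/60 = 131.151467
  W ⇒ negate
Point 4:
  φ: 3° + 36/60 + 31.02/3600 = 3 + 0.600000 + 0.008617 = 3.608617
  hemisphere S, so the sign is −
  λ: 179 + 7/60 + 7/3600 = 179.118611
  E → positive
Point 5:
  φ: degrees = first 2 digits = 54, minutes = 41.21066; 54 + 41.21066/60 = 54.686844
  N ⇒ keep positive
  Longitude: degrees = first 3 digits = 155, minutes = 38.11683; 155 + 38.11683/60 = 155.635281
  E ⇒ keep positive

1. 31.60243, 0.30212
2. -27.88917, -168.66003
3. -66.04203, -131.15147
4. -3.60862, 179.11861
5. 54.68684, 155.63528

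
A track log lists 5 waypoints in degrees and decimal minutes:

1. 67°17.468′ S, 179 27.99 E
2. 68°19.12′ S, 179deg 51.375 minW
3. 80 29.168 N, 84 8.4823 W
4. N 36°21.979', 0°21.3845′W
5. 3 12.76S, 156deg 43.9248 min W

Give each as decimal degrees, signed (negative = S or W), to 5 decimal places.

1. -67.29113, 179.46650
2. -68.31867, -179.85625
3. 80.48613, -84.14137
4. 36.36632, -0.35641
5. -3.21267, -156.73208

Point 1:
  φ: 67 + 17.468/60 = 67.291133
  S ⇒ negate
  Longitude: 179 + 27.99/60 = 179.466500
  E → positive
Point 2:
  φ: 68 + 19.12/60 = 68.318667
  S → negative
  Longitude: 51.375′ = 0.856250°; total 179.856250
  hemisphere W, so the sign is −
Point 3:
  Lat: 29.168′ = 0.486133°; total 80.486133
  N ⇒ keep positive
  λ: 84 + 8.4823/60 = 84.141372
  W → negative
Point 4:
  φ: 36 + 21.979/60 = 36.366317
  N ⇒ keep positive
  Longitude: 21.3845′ = 0.356408°; total 0.356408
  W ⇒ negate
Point 5:
  φ: 12.76′ = 0.212667°; total 3.212667
  S → negative
  Lon: 43.9248′ = 0.732080°; total 156.732080
  hemisphere W, so the sign is −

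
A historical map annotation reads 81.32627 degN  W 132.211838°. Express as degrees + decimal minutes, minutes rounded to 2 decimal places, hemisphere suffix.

81° 19.58′ N, 132° 12.71′ W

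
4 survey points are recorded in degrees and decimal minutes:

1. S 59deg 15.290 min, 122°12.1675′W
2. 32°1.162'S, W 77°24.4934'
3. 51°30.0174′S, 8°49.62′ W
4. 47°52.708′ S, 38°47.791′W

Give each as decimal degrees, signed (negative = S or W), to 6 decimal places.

1. -59.254833, -122.202792
2. -32.019367, -77.408223
3. -51.500290, -8.827000
4. -47.878467, -38.796517

Point 1:
  Lat: 15.29′ = 0.254833°; total 59.2548333
  hemisphere S, so the sign is −
  λ: 12.1675′ = 0.202792°; total 122.2027917
  hemisphere W, so the sign is −
Point 2:
  Lat: 1.162′ = 0.019367°; total 32.0193667
  S ⇒ negate
  Longitude: 24.4934′ = 0.408223°; total 77.4082233
  hemisphere W, so the sign is −
Point 3:
  Lat: 30.0174′ = 0.500290°; total 51.5002900
  hemisphere S, so the sign is −
  Lon: 49.62′ = 0.827000°; total 8.8270000
  W ⇒ negate
Point 4:
  Lat: 52.708′ = 0.878467°; total 47.8784667
  hemisphere S, so the sign is −
  Lon: 47.791′ = 0.796517°; total 38.7965167
  hemisphere W, so the sign is −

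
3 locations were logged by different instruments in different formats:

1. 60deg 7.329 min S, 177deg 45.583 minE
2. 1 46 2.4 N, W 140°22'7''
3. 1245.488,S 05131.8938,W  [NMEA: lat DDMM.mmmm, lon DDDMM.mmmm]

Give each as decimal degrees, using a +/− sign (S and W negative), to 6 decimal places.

Point 1:
  Lat: 60 + 7.329/60 = 60.1221500
  S ⇒ negate
  Longitude: 45.583′ = 0.759717°; total 177.7597167
  E ⇒ keep positive
Point 2:
  Lat: 1 + 46/60 + 2.4/3600 = 1.7673333
  N ⇒ keep positive
  Lon: 140 + 22/60 + 7/3600 = 140.3686111
  W → negative
Point 3:
  Lat: split at 2 digits → 12° and 45.488′; 12 + 45.488/60 = 12.7581333
  hemisphere S, so the sign is −
  λ: degrees = first 3 digits = 51, minutes = 31.8938; 51 + 31.8938/60 = 51.5315633
  W → negative

1. -60.122150, 177.759717
2. 1.767333, -140.368611
3. -12.758133, -51.531563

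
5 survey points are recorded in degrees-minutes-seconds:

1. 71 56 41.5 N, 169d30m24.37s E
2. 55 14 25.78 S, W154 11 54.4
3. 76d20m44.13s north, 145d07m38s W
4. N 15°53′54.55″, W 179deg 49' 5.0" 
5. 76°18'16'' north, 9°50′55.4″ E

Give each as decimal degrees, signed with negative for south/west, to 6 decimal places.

1. 71.944861, 169.506769
2. -55.240494, -154.198444
3. 76.345592, -145.127222
4. 15.898486, -179.818056
5. 76.304444, 9.848722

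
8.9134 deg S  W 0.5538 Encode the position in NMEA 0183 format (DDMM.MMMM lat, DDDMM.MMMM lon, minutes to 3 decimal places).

0854.804,S / 00033.228,W

φ: minutes = (8.913400 − 8) × 60 = 54.80400
λ: minutes = (0.553800 − 0) × 60 = 33.22800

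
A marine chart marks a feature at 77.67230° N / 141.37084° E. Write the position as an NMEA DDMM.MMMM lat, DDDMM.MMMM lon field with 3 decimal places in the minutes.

φ: fractional part 0.672300 → 40.33800 minutes
λ: 141° + 0.370840 × 60 = 141° 22.25040′

7740.338,N / 14122.250,E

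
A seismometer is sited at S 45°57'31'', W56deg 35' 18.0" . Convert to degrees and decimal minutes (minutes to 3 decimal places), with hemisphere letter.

45° 57.517′ S, 56° 35.300′ W

φ: 57 + 31/60 = 57.51667′
λ: 35 + 18/60 = 35.30000′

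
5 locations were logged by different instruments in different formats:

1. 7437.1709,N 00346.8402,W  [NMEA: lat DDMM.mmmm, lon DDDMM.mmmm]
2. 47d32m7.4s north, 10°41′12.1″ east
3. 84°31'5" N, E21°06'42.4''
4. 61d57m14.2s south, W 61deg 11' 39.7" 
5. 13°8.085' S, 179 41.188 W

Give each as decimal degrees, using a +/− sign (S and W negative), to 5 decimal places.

1. 74.61952, -3.78067
2. 47.53539, 10.68669
3. 84.51806, 21.11178
4. -61.95394, -61.19436
5. -13.13475, -179.68647

Point 1:
  Latitude: degrees = first 2 digits = 74, minutes = 37.1709; 74 + 37.1709/60 = 74.619515
  N → positive
  Longitude: split at 3 digits → 003° and 46.8402′; 3 + 46.8402/60 = 3.780670
  hemisphere W, so the sign is −
Point 2:
  φ: 47 + 32/60 + 7.4/3600 = 47.535389
  N → positive
  λ: 10 + 41/60 + 12.1/3600 = 10.686694
  E ⇒ keep positive
Point 3:
  φ: 84 + 31/60 + 5/3600 = 84.518056
  N → positive
  Longitude: 21° + 6/60 + 42.4/3600 = 21 + 0.100000 + 0.011778 = 21.111778
  E → positive
Point 4:
  φ: 61° + 57/60 + 14.2/3600 = 61 + 0.950000 + 0.003944 = 61.953944
  S ⇒ negate
  λ: 61 + 11/60 + 39.7/3600 = 61.194361
  W ⇒ negate
Point 5:
  Lat: 13 + 8.085/60 = 13.134750
  S → negative
  Lon: 179 + 41.188/60 = 179.686467
  W → negative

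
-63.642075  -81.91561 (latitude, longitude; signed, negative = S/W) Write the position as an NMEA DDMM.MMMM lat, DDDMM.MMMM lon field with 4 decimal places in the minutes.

Latitude is negative → S; |value| = 63.642075
φ: 63° + 0.642075 × 60 = 63° 38.524500′
Longitude is negative → W; |value| = 81.915610
Lon: fractional part 0.915610 → 54.936600 minutes

6338.5245,S / 08154.9366,W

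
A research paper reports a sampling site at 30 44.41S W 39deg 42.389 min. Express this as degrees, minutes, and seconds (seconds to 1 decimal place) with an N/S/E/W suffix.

30°44′24.6″ S, 39°42′23.3″ W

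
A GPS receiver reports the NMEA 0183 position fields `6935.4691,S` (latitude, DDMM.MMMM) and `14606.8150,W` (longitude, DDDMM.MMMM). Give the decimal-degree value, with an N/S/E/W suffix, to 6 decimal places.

Latitude: degrees = first 2 digits = 69, minutes = 35.4691; 69 + 35.4691/60 = 69.5911517
λ: split at 3 digits → 146° and 6.815′; 146 + 6.815/60 = 146.1135833

69.591152° S, 146.113583° W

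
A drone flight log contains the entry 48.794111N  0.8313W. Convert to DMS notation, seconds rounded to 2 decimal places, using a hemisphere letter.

Lat: 0.794111° → 47.64666′; 0.64666 × 60 = 38.7996″
Lon: 0.831300 × 60 = 49.87800′ → 49′, remainder × 60 = 52.6800″

48°47′38.80″ N, 0°49′52.68″ W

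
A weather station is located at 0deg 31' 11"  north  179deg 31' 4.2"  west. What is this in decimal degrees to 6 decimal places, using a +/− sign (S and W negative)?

0.519722, -179.517833

Latitude: 0 + 31/60 + 11/3600 = 0.5197222
N → positive
λ: 31′ + 4.2″ = 31.07000′; 179 + 31.07000/60 = 179.5178333
W → negative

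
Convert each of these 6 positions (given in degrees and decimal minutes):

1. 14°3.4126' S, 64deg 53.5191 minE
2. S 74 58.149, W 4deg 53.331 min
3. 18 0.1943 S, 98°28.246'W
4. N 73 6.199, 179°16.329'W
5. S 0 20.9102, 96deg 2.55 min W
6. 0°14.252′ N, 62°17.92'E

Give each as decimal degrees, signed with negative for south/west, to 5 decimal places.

Point 1:
  Lat: 14 + 3.4126/60 = 14.056877
  S ⇒ negate
  Longitude: 53.5191′ = 0.891985°; total 64.891985
  E ⇒ keep positive
Point 2:
  Latitude: 74 + 58.149/60 = 74.969150
  S ⇒ negate
  λ: 4 + 53.331/60 = 4.888850
  W ⇒ negate
Point 3:
  Lat: 18 + 0.1943/60 = 18.003238
  hemisphere S, so the sign is −
  λ: 98 + 28.246/60 = 98.470767
  hemisphere W, so the sign is −
Point 4:
  Latitude: 6.199′ = 0.103317°; total 73.103317
  N ⇒ keep positive
  λ: 16.329′ = 0.272150°; total 179.272150
  W ⇒ negate
Point 5:
  Lat: 20.9102′ = 0.348503°; total 0.348503
  S ⇒ negate
  λ: 96 + 2.55/60 = 96.042500
  W → negative
Point 6:
  φ: 14.252′ = 0.237533°; total 0.237533
  N ⇒ keep positive
  Longitude: 62 + 17.92/60 = 62.298667
  E ⇒ keep positive

1. -14.05688, 64.89199
2. -74.96915, -4.88885
3. -18.00324, -98.47077
4. 73.10332, -179.27215
5. -0.34850, -96.04250
6. 0.23753, 62.29867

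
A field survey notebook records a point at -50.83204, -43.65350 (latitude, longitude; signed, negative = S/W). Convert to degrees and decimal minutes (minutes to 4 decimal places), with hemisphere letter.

50° 49.9224′ S, 43° 39.2100′ W

Latitude is negative → S; |value| = 50.832040
φ: 50° + 0.832040 × 60 = 50° 49.922400′
Longitude is negative → W; |value| = 43.653500
Longitude: fractional part 0.653500 → 39.210000 minutes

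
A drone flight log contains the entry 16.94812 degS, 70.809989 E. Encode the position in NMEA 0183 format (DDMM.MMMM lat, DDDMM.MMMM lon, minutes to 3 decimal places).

1656.887,S / 07048.599,E

φ: fractional part 0.948120 → 56.88720 minutes
λ: minutes = (70.809989 − 70) × 60 = 48.59934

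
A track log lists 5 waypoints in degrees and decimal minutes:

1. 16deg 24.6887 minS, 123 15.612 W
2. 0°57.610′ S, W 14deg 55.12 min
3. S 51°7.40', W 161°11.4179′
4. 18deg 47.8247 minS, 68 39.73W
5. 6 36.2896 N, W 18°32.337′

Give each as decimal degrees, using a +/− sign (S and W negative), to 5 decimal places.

1. -16.41148, -123.26020
2. -0.96017, -14.91867
3. -51.12333, -161.19030
4. -18.79708, -68.66217
5. 6.60483, -18.53895

Point 1:
  Lat: 24.6887′ = 0.411478°; total 16.411478
  S ⇒ negate
  λ: 123 + 15.612/60 = 123.260200
  hemisphere W, so the sign is −
Point 2:
  φ: 0 + 57.61/60 = 0.960167
  S → negative
  λ: 14 + 55.12/60 = 14.918667
  hemisphere W, so the sign is −
Point 3:
  φ: 51 + 7.4/60 = 51.123333
  S → negative
  Longitude: 161 + 11.4179/60 = 161.190298
  W ⇒ negate
Point 4:
  Lat: 18 + 47.8247/60 = 18.797078
  hemisphere S, so the sign is −
  Lon: 68 + 39.73/60 = 68.662167
  W → negative
Point 5:
  Lat: 6 + 36.2896/60 = 6.604827
  N → positive
  λ: 32.337′ = 0.538950°; total 18.538950
  W ⇒ negate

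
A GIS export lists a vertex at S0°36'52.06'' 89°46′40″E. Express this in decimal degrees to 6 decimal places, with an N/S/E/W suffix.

φ: 36′ + 52.06″ = 36.86767′; 0 + 36.86767/60 = 0.6144611
Lon: 89 + 46/60 + 40/3600 = 89.7777778

0.614461° S, 89.777778° E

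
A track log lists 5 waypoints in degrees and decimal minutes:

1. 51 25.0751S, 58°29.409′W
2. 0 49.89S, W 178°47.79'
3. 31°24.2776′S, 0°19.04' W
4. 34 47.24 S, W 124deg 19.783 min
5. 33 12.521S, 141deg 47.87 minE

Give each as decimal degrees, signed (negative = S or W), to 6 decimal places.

1. -51.417918, -58.490150
2. -0.831500, -178.796500
3. -31.404627, -0.317333
4. -34.787333, -124.329717
5. -33.208683, 141.797833

Point 1:
  Latitude: 51 + 25.0751/60 = 51.4179183
  S → negative
  Lon: 58 + 29.409/60 = 58.4901500
  hemisphere W, so the sign is −
Point 2:
  Latitude: 0 + 49.89/60 = 0.8315000
  S ⇒ negate
  λ: 178 + 47.79/60 = 178.7965000
  W → negative
Point 3:
  φ: 31 + 24.2776/60 = 31.4046267
  S ⇒ negate
  Longitude: 0 + 19.04/60 = 0.3173333
  W → negative
Point 4:
  Latitude: 34 + 47.24/60 = 34.7873333
  S → negative
  Lon: 124 + 19.783/60 = 124.3297167
  W ⇒ negate
Point 5:
  Lat: 12.521′ = 0.208683°; total 33.2086833
  hemisphere S, so the sign is −
  Lon: 47.87′ = 0.797833°; total 141.7978333
  E → positive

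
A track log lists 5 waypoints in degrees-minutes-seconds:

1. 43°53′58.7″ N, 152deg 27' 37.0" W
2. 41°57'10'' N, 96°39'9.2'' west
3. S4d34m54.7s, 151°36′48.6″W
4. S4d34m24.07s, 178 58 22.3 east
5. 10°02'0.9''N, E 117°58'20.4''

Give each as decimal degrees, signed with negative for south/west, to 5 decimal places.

1. 43.89964, -152.46028
2. 41.95278, -96.65256
3. -4.58186, -151.61350
4. -4.57335, 178.97286
5. 10.03358, 117.97233

Point 1:
  Latitude: 43° + 53/60 + 58.7/3600 = 43 + 0.883333 + 0.016306 = 43.899639
  N → positive
  λ: 152° + 27/60 + 37/3600 = 152 + 0.450000 + 0.010278 = 152.460278
  W → negative
Point 2:
  Lat: 57′ + 10″ = 57.16667′; 41 + 57.16667/60 = 41.952778
  N → positive
  λ: 96 + 39/60 + 9.2/3600 = 96.652556
  W → negative
Point 3:
  φ: 34′ + 54.7″ = 34.91167′; 4 + 34.91167/60 = 4.581861
  S ⇒ negate
  Lon: 151° + 36/60 + 48.6/3600 = 151 + 0.600000 + 0.013500 = 151.613500
  W ⇒ negate
Point 4:
  φ: 4 + 34/60 + 24.07/3600 = 4.573353
  S ⇒ negate
  Longitude: 178 + 58/60 + 22.3/3600 = 178.972861
  E ⇒ keep positive
Point 5:
  Lat: 10 + 2/60 + 0.9/3600 = 10.033583
  N → positive
  λ: 117 + 58/60 + 20.4/3600 = 117.972333
  E → positive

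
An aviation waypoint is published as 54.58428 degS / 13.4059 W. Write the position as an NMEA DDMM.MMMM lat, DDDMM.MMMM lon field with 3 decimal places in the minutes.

Latitude: minutes = (54.584280 − 54) × 60 = 35.05680
Longitude: 13° + 0.405900 × 60 = 13° 24.35400′

5435.057,S / 01324.354,W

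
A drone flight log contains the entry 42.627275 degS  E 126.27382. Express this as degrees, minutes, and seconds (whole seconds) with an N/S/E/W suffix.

42°37′38″ S, 126°16′26″ E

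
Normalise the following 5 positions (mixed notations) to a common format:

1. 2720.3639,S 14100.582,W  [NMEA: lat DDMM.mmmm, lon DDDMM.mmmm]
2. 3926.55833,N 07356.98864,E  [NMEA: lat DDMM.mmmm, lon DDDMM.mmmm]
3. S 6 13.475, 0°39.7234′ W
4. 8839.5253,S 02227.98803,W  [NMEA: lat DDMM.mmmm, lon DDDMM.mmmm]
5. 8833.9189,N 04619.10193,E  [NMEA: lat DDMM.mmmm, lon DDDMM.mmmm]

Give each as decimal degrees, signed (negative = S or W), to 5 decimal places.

1. -27.33940, -141.00970
2. 39.44264, 73.94981
3. -6.22458, -0.66206
4. -88.65876, -22.46647
5. 88.56532, 46.31837

Point 1:
  Lat: split at 2 digits → 27° and 20.3639′; 27 + 20.3639/60 = 27.339398
  S ⇒ negate
  Lon: degrees = first 3 digits = 141, minutes = 0.582; 141 + 0.582/60 = 141.009700
  hemisphere W, so the sign is −
Point 2:
  Latitude: split at 2 digits → 39° and 26.55833′; 39 + 26.55833/60 = 39.442639
  N → positive
  Lon: split at 3 digits → 073° and 56.98864′; 73 + 56.98864/60 = 73.949811
  E → positive
Point 3:
  Lat: 6 + 13.475/60 = 6.224583
  hemisphere S, so the sign is −
  λ: 39.7234′ = 0.662057°; total 0.662057
  W ⇒ negate
Point 4:
  φ: split at 2 digits → 88° and 39.5253′; 88 + 39.5253/60 = 88.658755
  S ⇒ negate
  Longitude: degrees = first 3 digits = 22, minutes = 27.98803; 22 + 27.98803/60 = 22.466467
  hemisphere W, so the sign is −
Point 5:
  φ: split at 2 digits → 88° and 33.9189′; 88 + 33.9189/60 = 88.565315
  N ⇒ keep positive
  Lon: degrees = first 3 digits = 46, minutes = 19.10193; 46 + 19.10193/60 = 46.318366
  E ⇒ keep positive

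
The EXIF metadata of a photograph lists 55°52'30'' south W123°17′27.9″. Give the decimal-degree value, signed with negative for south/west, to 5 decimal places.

Latitude: 52′ + 30″ = 52.50000′; 55 + 52.50000/60 = 55.875000
S ⇒ negate
Lon: 17′ + 27.9″ = 17.46500′; 123 + 17.46500/60 = 123.291083
W ⇒ negate

-55.87500, -123.29108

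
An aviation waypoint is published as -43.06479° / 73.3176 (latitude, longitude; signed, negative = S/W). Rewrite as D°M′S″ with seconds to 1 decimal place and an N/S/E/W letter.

Latitude is negative → S; |value| = 43.064790
Lat: 0.064790° → 3.88740′; 0.88740 × 60 = 53.244″
Lon: whole degrees 73; 19.05600′ → 19′ and 3.360″

43°03′53.2″ S, 73°19′3.4″ E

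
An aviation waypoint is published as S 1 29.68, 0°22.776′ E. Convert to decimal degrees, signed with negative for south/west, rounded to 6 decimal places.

-1.494667, 0.379600

Lat: 29.68′ = 0.494667°; total 1.4946667
S → negative
Longitude: 22.776′ = 0.379600°; total 0.3796000
E ⇒ keep positive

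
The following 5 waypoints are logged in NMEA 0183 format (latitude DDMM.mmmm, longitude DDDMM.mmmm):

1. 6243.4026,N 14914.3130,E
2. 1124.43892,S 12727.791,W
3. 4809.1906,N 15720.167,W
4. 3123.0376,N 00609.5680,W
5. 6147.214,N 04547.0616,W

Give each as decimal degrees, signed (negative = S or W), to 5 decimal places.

1. 62.72338, 149.23855
2. -11.40732, -127.46318
3. 48.15318, -157.33612
4. 31.38396, -6.15947
5. 61.78690, -45.78436

Point 1:
  Lat: split at 2 digits → 62° and 43.4026′; 62 + 43.4026/60 = 62.723377
  N ⇒ keep positive
  Longitude: split at 3 digits → 149° and 14.313′; 149 + 14.313/60 = 149.238550
  E ⇒ keep positive
Point 2:
  φ: degrees = first 2 digits = 11, minutes = 24.43892; 11 + 24.43892/60 = 11.407315
  S → negative
  Longitude: degrees = first 3 digits = 127, minutes = 27.791; 127 + 27.791/60 = 127.463183
  W → negative
Point 3:
  Lat: split at 2 digits → 48° and 9.1906′; 48 + 9.1906/60 = 48.153177
  N ⇒ keep positive
  Lon: split at 3 digits → 157° and 20.167′; 157 + 20.167/60 = 157.336117
  W ⇒ negate
Point 4:
  Lat: degrees = first 2 digits = 31, minutes = 23.0376; 31 + 23.0376/60 = 31.383960
  N ⇒ keep positive
  Longitude: degrees = first 3 digits = 6, minutes = 9.568; 6 + 9.568/60 = 6.159467
  W ⇒ negate
Point 5:
  φ: degrees = first 2 digits = 61, minutes = 47.214; 61 + 47.214/60 = 61.786900
  N ⇒ keep positive
  Longitude: degrees = first 3 digits = 45, minutes = 47.0616; 45 + 47.0616/60 = 45.784360
  hemisphere W, so the sign is −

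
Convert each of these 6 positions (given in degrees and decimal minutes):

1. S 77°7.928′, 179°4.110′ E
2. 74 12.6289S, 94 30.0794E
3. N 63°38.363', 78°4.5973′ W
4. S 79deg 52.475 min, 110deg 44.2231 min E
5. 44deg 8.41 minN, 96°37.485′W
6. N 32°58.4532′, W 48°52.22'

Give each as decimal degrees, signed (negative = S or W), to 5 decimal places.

Point 1:
  Latitude: 7.928′ = 0.132133°; total 77.132133
  hemisphere S, so the sign is −
  λ: 4.11′ = 0.068500°; total 179.068500
  E → positive
Point 2:
  Lat: 12.6289′ = 0.210482°; total 74.210482
  hemisphere S, so the sign is −
  Longitude: 94 + 30.0794/60 = 94.501323
  E ⇒ keep positive
Point 3:
  Lat: 63 + 38.363/60 = 63.639383
  N ⇒ keep positive
  λ: 78 + 4.5973/60 = 78.076622
  W → negative
Point 4:
  φ: 79 + 52.475/60 = 79.874583
  S ⇒ negate
  Lon: 110 + 44.2231/60 = 110.737052
  E → positive
Point 5:
  Lat: 8.41′ = 0.140167°; total 44.140167
  N ⇒ keep positive
  Lon: 96 + 37.485/60 = 96.624750
  hemisphere W, so the sign is −
Point 6:
  Latitude: 32 + 58.4532/60 = 32.974220
  N → positive
  Lon: 48 + 52.22/60 = 48.870333
  hemisphere W, so the sign is −

1. -77.13213, 179.06850
2. -74.21048, 94.50132
3. 63.63938, -78.07662
4. -79.87458, 110.73705
5. 44.14017, -96.62475
6. 32.97422, -48.87033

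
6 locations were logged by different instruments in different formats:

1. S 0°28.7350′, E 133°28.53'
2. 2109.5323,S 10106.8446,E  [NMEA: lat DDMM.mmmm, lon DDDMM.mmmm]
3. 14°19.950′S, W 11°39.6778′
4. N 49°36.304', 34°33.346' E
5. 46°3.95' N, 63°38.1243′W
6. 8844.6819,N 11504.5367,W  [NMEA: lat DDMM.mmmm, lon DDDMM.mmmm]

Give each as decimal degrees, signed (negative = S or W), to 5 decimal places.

1. -0.47892, 133.47550
2. -21.15887, 101.11408
3. -14.33250, -11.66130
4. 49.60507, 34.55577
5. 46.06583, -63.63541
6. 88.74470, -115.07561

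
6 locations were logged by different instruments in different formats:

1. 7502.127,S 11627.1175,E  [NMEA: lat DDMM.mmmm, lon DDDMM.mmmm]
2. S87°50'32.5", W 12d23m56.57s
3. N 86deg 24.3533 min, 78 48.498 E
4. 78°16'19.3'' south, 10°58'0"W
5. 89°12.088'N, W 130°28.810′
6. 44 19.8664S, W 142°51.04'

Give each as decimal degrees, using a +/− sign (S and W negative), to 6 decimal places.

Point 1:
  Lat: split at 2 digits → 75° and 2.127′; 75 + 2.127/60 = 75.0354500
  hemisphere S, so the sign is −
  Lon: split at 3 digits → 116° and 27.1175′; 116 + 27.1175/60 = 116.4519583
  E ⇒ keep positive
Point 2:
  φ: 50′ + 32.5″ = 50.54167′; 87 + 50.54167/60 = 87.8423611
  hemisphere S, so the sign is −
  Lon: 23′ + 56.57″ = 23.94283′; 12 + 23.94283/60 = 12.3990472
  W → negative
Point 3:
  Latitude: 86 + 24.3533/60 = 86.4058883
  N → positive
  Lon: 48.498′ = 0.808300°; total 78.8083000
  E ⇒ keep positive
Point 4:
  Lat: 78 + 16/60 + 19.3/3600 = 78.2720278
  hemisphere S, so the sign is −
  Longitude: 10 + 58/60 + 0/3600 = 10.9666667
  W ⇒ negate
Point 5:
  Latitude: 89 + 12.088/60 = 89.2014667
  N → positive
  Longitude: 28.81′ = 0.480167°; total 130.4801667
  W ⇒ negate
Point 6:
  φ: 44 + 19.8664/60 = 44.3311067
  S ⇒ negate
  Longitude: 51.04′ = 0.850667°; total 142.8506667
  W ⇒ negate

1. -75.035450, 116.451958
2. -87.842361, -12.399047
3. 86.405888, 78.808300
4. -78.272028, -10.966667
5. 89.201467, -130.480167
6. -44.331107, -142.850667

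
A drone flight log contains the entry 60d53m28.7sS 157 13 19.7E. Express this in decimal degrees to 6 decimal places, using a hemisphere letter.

60.891306° S, 157.222139° E

Lat: 60 + 53/60 + 28.7/3600 = 60.8913056
λ: 157° + 13/60 + 19.7/3600 = 157 + 0.216667 + 0.005472 = 157.2221389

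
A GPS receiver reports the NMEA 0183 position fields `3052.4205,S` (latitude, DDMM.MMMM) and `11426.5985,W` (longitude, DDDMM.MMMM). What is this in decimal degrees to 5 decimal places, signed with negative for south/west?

Lat: split at 2 digits → 30° and 52.4205′; 30 + 52.4205/60 = 30.873675
S → negative
λ: split at 3 digits → 114° and 26.5985′; 114 + 26.5985/60 = 114.443308
W → negative

-30.87368, -114.44331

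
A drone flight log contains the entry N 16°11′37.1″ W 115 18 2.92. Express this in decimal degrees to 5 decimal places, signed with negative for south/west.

16.19364, -115.30081

φ: 16° + 11/60 + 37.1/3600 = 16 + 0.183333 + 0.010306 = 16.193639
N → positive
Lon: 115° + 18/60 + 2.92/3600 = 115 + 0.300000 + 0.000811 = 115.300811
W ⇒ negate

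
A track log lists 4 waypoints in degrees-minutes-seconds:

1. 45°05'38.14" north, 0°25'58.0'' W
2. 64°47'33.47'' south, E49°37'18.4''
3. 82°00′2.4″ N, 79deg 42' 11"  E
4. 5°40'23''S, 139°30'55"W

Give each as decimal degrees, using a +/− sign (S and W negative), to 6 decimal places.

1. 45.093928, -0.432778
2. -64.792631, 49.621778
3. 82.000667, 79.703056
4. -5.673056, -139.515278

Point 1:
  Lat: 5′ + 38.14″ = 5.63567′; 45 + 5.63567/60 = 45.0939278
  N ⇒ keep positive
  Longitude: 0° + 25/60 + 58/3600 = 0 + 0.416667 + 0.016111 = 0.4327778
  W ⇒ negate
Point 2:
  Latitude: 47′ + 33.47″ = 47.55783′; 64 + 47.55783/60 = 64.7926306
  S ⇒ negate
  Lon: 49 + 37/60 + 18.4/3600 = 49.6217778
  E → positive
Point 3:
  Latitude: 82° + 0/60 + 2.4/3600 = 82 + 0.000000 + 0.000667 = 82.0006667
  N ⇒ keep positive
  Longitude: 79 + 42/60 + 11/3600 = 79.7030556
  E → positive
Point 4:
  Latitude: 40′ + 23″ = 40.38333′; 5 + 40.38333/60 = 5.6730556
  S ⇒ negate
  Lon: 139 + 30/60 + 55/3600 = 139.5152778
  W → negative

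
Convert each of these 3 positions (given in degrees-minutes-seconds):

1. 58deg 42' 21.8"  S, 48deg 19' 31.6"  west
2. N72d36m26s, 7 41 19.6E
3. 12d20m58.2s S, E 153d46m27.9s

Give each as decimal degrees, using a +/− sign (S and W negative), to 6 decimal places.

1. -58.706056, -48.325444
2. 72.607222, 7.688778
3. -12.349500, 153.774417

Point 1:
  Latitude: 58° + 42/60 + 21.8/3600 = 58 + 0.700000 + 0.006056 = 58.7060556
  hemisphere S, so the sign is −
  Lon: 48° + 19/60 + 31.6/3600 = 48 + 0.316667 + 0.008778 = 48.3254444
  W → negative
Point 2:
  Latitude: 72 + 36/60 + 26/3600 = 72.6072222
  N → positive
  Longitude: 7° + 41/60 + 19.6/3600 = 7 + 0.683333 + 0.005444 = 7.6887778
  E ⇒ keep positive
Point 3:
  φ: 12 + 20/60 + 58.2/3600 = 12.3495000
  S ⇒ negate
  Lon: 153 + 46/60 + 27.9/3600 = 153.7744167
  E ⇒ keep positive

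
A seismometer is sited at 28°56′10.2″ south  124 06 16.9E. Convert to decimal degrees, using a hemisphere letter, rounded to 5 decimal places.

28.93617° S, 124.10469° E

Lat: 28° + 56/60 + 10.2/3600 = 28 + 0.933333 + 0.002833 = 28.936167
λ: 124° + 6/60 + 16.9/3600 = 124 + 0.100000 + 0.004694 = 124.104694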